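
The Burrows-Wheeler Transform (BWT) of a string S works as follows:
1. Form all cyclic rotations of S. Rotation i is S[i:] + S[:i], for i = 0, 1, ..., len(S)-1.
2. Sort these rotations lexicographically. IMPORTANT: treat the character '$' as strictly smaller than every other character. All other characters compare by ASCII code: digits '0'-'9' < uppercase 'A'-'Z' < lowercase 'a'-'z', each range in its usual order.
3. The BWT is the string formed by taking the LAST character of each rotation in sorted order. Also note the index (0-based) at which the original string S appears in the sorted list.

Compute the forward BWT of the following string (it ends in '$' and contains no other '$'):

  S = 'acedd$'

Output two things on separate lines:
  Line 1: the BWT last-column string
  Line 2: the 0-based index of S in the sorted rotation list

Answer: d$adec
1

Derivation:
All 6 rotations (rotation i = S[i:]+S[:i]):
  rot[0] = acedd$
  rot[1] = cedd$a
  rot[2] = edd$ac
  rot[3] = dd$ace
  rot[4] = d$aced
  rot[5] = $acedd
Sorted (with $ < everything):
  sorted[0] = $acedd  (last char: 'd')
  sorted[1] = acedd$  (last char: '$')
  sorted[2] = cedd$a  (last char: 'a')
  sorted[3] = d$aced  (last char: 'd')
  sorted[4] = dd$ace  (last char: 'e')
  sorted[5] = edd$ac  (last char: 'c')
Last column: d$adec
Original string S is at sorted index 1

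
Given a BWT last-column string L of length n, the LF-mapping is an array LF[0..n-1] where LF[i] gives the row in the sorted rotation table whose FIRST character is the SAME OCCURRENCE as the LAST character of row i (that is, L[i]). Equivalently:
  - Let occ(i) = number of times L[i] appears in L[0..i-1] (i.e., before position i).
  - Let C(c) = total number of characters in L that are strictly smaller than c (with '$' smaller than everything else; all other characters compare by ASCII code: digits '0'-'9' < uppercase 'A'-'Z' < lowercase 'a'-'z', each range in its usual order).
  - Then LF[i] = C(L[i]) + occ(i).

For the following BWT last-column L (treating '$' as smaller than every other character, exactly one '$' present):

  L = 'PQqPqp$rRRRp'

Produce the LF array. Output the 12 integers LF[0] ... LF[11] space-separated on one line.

Char counts: '$':1, 'P':2, 'Q':1, 'R':3, 'p':2, 'q':2, 'r':1
C (first-col start): C('$')=0, C('P')=1, C('Q')=3, C('R')=4, C('p')=7, C('q')=9, C('r')=11
L[0]='P': occ=0, LF[0]=C('P')+0=1+0=1
L[1]='Q': occ=0, LF[1]=C('Q')+0=3+0=3
L[2]='q': occ=0, LF[2]=C('q')+0=9+0=9
L[3]='P': occ=1, LF[3]=C('P')+1=1+1=2
L[4]='q': occ=1, LF[4]=C('q')+1=9+1=10
L[5]='p': occ=0, LF[5]=C('p')+0=7+0=7
L[6]='$': occ=0, LF[6]=C('$')+0=0+0=0
L[7]='r': occ=0, LF[7]=C('r')+0=11+0=11
L[8]='R': occ=0, LF[8]=C('R')+0=4+0=4
L[9]='R': occ=1, LF[9]=C('R')+1=4+1=5
L[10]='R': occ=2, LF[10]=C('R')+2=4+2=6
L[11]='p': occ=1, LF[11]=C('p')+1=7+1=8

Answer: 1 3 9 2 10 7 0 11 4 5 6 8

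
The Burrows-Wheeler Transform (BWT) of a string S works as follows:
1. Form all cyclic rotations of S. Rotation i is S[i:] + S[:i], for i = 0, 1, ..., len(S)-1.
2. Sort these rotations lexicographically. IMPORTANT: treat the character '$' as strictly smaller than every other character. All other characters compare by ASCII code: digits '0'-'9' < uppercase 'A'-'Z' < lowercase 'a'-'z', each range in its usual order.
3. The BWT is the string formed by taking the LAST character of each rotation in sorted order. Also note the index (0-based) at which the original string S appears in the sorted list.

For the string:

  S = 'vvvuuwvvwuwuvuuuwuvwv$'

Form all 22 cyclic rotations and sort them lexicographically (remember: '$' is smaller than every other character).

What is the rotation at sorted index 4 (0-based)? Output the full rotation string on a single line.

All 22 rotations (rotation i = S[i:]+S[:i]):
  rot[0] = vvvuuwvvwuwuvuuuwuvwv$
  rot[1] = vvuuwvvwuwuvuuuwuvwv$v
  rot[2] = vuuwvvwuwuvuuuwuvwv$vv
  rot[3] = uuwvvwuwuvuuuwuvwv$vvv
  rot[4] = uwvvwuwuvuuuwuvwv$vvvu
  rot[5] = wvvwuwuvuuuwuvwv$vvvuu
  rot[6] = vvwuwuvuuuwuvwv$vvvuuw
  rot[7] = vwuwuvuuuwuvwv$vvvuuwv
  rot[8] = wuwuvuuuwuvwv$vvvuuwvv
  rot[9] = uwuvuuuwuvwv$vvvuuwvvw
  rot[10] = wuvuuuwuvwv$vvvuuwvvwu
  rot[11] = uvuuuwuvwv$vvvuuwvvwuw
  rot[12] = vuuuwuvwv$vvvuuwvvwuwu
  rot[13] = uuuwuvwv$vvvuuwvvwuwuv
  rot[14] = uuwuvwv$vvvuuwvvwuwuvu
  rot[15] = uwuvwv$vvvuuwvvwuwuvuu
  rot[16] = wuvwv$vvvuuwvvwuwuvuuu
  rot[17] = uvwv$vvvuuwvvwuwuvuuuw
  rot[18] = vwv$vvvuuwvvwuwuvuuuwu
  rot[19] = wv$vvvuuwvvwuwuvuuuwuv
  rot[20] = v$vvvuuwvvwuwuvuuuwuvw
  rot[21] = $vvvuuwvvwuwuvuuuwuvwv
Sorted (with $ < everything):
  sorted[0] = $vvvuuwvvwuwuvuuuwuvwv
  sorted[1] = uuuwuvwv$vvvuuwvvwuwuv
  sorted[2] = uuwuvwv$vvvuuwvvwuwuvu
  sorted[3] = uuwvvwuwuvuuuwuvwv$vvv
  sorted[4] = uvuuuwuvwv$vvvuuwvvwuw
  sorted[5] = uvwv$vvvuuwvvwuwuvuuuw
  sorted[6] = uwuvuuuwuvwv$vvvuuwvvw
  sorted[7] = uwuvwv$vvvuuwvvwuwuvuu
  sorted[8] = uwvvwuwuvuuuwuvwv$vvvu
  sorted[9] = v$vvvuuwvvwuwuvuuuwuvw
  sorted[10] = vuuuwuvwv$vvvuuwvvwuwu
  sorted[11] = vuuwvvwuwuvuuuwuvwv$vv
  sorted[12] = vvuuwvvwuwuvuuuwuvwv$v
  sorted[13] = vvvuuwvvwuwuvuuuwuvwv$
  sorted[14] = vvwuwuvuuuwuvwv$vvvuuw
  sorted[15] = vwuwuvuuuwuvwv$vvvuuwv
  sorted[16] = vwv$vvvuuwvvwuwuvuuuwu
  sorted[17] = wuvuuuwuvwv$vvvuuwvvwu
  sorted[18] = wuvwv$vvvuuwvvwuwuvuuu
  sorted[19] = wuwuvuuuwuvwv$vvvuuwvv
  sorted[20] = wv$vvvuuwvvwuwuvuuuwuv
  sorted[21] = wvvwuwuvuuuwuvwv$vvvuu
sorted[4] = uvuuuwuvwv$vvvuuwvvwuw

Answer: uvuuuwuvwv$vvvuuwvvwuw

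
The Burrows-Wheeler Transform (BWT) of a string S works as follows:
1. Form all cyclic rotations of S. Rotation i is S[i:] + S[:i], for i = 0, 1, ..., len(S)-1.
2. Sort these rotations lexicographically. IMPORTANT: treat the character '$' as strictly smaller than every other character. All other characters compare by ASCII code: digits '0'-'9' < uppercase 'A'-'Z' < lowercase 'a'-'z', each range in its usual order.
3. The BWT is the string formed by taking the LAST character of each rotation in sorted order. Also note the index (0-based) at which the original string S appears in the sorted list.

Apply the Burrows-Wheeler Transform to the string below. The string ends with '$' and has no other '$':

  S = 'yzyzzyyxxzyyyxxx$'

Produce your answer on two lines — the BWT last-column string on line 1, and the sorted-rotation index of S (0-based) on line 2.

Answer: xxxyyxyyyzz$zzxyy
11

Derivation:
All 17 rotations (rotation i = S[i:]+S[:i]):
  rot[0] = yzyzzyyxxzyyyxxx$
  rot[1] = zyzzyyxxzyyyxxx$y
  rot[2] = yzzyyxxzyyyxxx$yz
  rot[3] = zzyyxxzyyyxxx$yzy
  rot[4] = zyyxxzyyyxxx$yzyz
  rot[5] = yyxxzyyyxxx$yzyzz
  rot[6] = yxxzyyyxxx$yzyzzy
  rot[7] = xxzyyyxxx$yzyzzyy
  rot[8] = xzyyyxxx$yzyzzyyx
  rot[9] = zyyyxxx$yzyzzyyxx
  rot[10] = yyyxxx$yzyzzyyxxz
  rot[11] = yyxxx$yzyzzyyxxzy
  rot[12] = yxxx$yzyzzyyxxzyy
  rot[13] = xxx$yzyzzyyxxzyyy
  rot[14] = xx$yzyzzyyxxzyyyx
  rot[15] = x$yzyzzyyxxzyyyxx
  rot[16] = $yzyzzyyxxzyyyxxx
Sorted (with $ < everything):
  sorted[0] = $yzyzzyyxxzyyyxxx  (last char: 'x')
  sorted[1] = x$yzyzzyyxxzyyyxx  (last char: 'x')
  sorted[2] = xx$yzyzzyyxxzyyyx  (last char: 'x')
  sorted[3] = xxx$yzyzzyyxxzyyy  (last char: 'y')
  sorted[4] = xxzyyyxxx$yzyzzyy  (last char: 'y')
  sorted[5] = xzyyyxxx$yzyzzyyx  (last char: 'x')
  sorted[6] = yxxx$yzyzzyyxxzyy  (last char: 'y')
  sorted[7] = yxxzyyyxxx$yzyzzy  (last char: 'y')
  sorted[8] = yyxxx$yzyzzyyxxzy  (last char: 'y')
  sorted[9] = yyxxzyyyxxx$yzyzz  (last char: 'z')
  sorted[10] = yyyxxx$yzyzzyyxxz  (last char: 'z')
  sorted[11] = yzyzzyyxxzyyyxxx$  (last char: '$')
  sorted[12] = yzzyyxxzyyyxxx$yz  (last char: 'z')
  sorted[13] = zyyxxzyyyxxx$yzyz  (last char: 'z')
  sorted[14] = zyyyxxx$yzyzzyyxx  (last char: 'x')
  sorted[15] = zyzzyyxxzyyyxxx$y  (last char: 'y')
  sorted[16] = zzyyxxzyyyxxx$yzy  (last char: 'y')
Last column: xxxyyxyyyzz$zzxyy
Original string S is at sorted index 11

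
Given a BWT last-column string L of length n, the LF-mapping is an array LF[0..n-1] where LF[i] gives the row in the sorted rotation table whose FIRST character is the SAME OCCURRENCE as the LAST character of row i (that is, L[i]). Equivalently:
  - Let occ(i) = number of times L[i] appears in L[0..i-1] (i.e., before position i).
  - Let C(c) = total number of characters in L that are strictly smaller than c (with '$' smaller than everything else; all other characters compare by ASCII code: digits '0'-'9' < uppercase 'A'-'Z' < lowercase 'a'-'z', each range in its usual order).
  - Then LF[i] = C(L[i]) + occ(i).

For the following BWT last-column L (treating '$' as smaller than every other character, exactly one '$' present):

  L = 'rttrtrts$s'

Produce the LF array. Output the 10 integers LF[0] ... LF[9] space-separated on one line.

Answer: 1 6 7 2 8 3 9 4 0 5

Derivation:
Char counts: '$':1, 'r':3, 's':2, 't':4
C (first-col start): C('$')=0, C('r')=1, C('s')=4, C('t')=6
L[0]='r': occ=0, LF[0]=C('r')+0=1+0=1
L[1]='t': occ=0, LF[1]=C('t')+0=6+0=6
L[2]='t': occ=1, LF[2]=C('t')+1=6+1=7
L[3]='r': occ=1, LF[3]=C('r')+1=1+1=2
L[4]='t': occ=2, LF[4]=C('t')+2=6+2=8
L[5]='r': occ=2, LF[5]=C('r')+2=1+2=3
L[6]='t': occ=3, LF[6]=C('t')+3=6+3=9
L[7]='s': occ=0, LF[7]=C('s')+0=4+0=4
L[8]='$': occ=0, LF[8]=C('$')+0=0+0=0
L[9]='s': occ=1, LF[9]=C('s')+1=4+1=5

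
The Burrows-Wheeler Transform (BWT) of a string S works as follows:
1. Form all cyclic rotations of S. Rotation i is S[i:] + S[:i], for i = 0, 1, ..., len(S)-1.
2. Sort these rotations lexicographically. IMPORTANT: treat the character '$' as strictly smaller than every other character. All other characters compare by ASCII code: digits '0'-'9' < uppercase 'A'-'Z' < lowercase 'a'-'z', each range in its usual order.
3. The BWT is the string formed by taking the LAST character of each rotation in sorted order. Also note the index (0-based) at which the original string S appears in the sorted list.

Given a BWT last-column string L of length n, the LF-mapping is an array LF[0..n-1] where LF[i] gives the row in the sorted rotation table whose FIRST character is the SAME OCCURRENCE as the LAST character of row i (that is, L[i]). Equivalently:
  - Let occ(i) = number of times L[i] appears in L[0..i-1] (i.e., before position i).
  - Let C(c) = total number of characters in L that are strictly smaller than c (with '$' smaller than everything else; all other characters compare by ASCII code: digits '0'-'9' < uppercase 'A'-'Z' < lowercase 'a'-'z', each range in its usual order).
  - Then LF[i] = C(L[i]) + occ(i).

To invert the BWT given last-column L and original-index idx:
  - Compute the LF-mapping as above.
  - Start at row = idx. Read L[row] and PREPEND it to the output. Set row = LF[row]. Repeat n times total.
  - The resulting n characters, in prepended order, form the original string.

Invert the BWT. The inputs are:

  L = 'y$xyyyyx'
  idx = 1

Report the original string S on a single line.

LF mapping: 3 0 1 4 5 6 7 2
Walk LF starting at row 1, prepending L[row]:
  step 1: row=1, L[1]='$', prepend. Next row=LF[1]=0
  step 2: row=0, L[0]='y', prepend. Next row=LF[0]=3
  step 3: row=3, L[3]='y', prepend. Next row=LF[3]=4
  step 4: row=4, L[4]='y', prepend. Next row=LF[4]=5
  step 5: row=5, L[5]='y', prepend. Next row=LF[5]=6
  step 6: row=6, L[6]='y', prepend. Next row=LF[6]=7
  step 7: row=7, L[7]='x', prepend. Next row=LF[7]=2
  step 8: row=2, L[2]='x', prepend. Next row=LF[2]=1
Reversed output: xxyyyyy$

Answer: xxyyyyy$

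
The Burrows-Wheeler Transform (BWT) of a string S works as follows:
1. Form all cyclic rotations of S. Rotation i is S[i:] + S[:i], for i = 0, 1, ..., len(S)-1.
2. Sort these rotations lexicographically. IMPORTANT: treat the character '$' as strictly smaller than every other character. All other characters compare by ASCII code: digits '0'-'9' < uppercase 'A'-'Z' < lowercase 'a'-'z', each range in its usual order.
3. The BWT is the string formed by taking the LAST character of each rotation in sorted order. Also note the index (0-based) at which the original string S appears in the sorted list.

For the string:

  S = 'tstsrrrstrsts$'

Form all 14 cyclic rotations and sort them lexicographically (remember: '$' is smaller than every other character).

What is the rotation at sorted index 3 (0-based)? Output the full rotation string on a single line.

Answer: rstrsts$tstsrr

Derivation:
All 14 rotations (rotation i = S[i:]+S[:i]):
  rot[0] = tstsrrrstrsts$
  rot[1] = stsrrrstrsts$t
  rot[2] = tsrrrstrsts$ts
  rot[3] = srrrstrsts$tst
  rot[4] = rrrstrsts$tsts
  rot[5] = rrstrsts$tstsr
  rot[6] = rstrsts$tstsrr
  rot[7] = strsts$tstsrrr
  rot[8] = trsts$tstsrrrs
  rot[9] = rsts$tstsrrrst
  rot[10] = sts$tstsrrrstr
  rot[11] = ts$tstsrrrstrs
  rot[12] = s$tstsrrrstrst
  rot[13] = $tstsrrrstrsts
Sorted (with $ < everything):
  sorted[0] = $tstsrrrstrsts
  sorted[1] = rrrstrsts$tsts
  sorted[2] = rrstrsts$tstsr
  sorted[3] = rstrsts$tstsrr
  sorted[4] = rsts$tstsrrrst
  sorted[5] = s$tstsrrrstrst
  sorted[6] = srrrstrsts$tst
  sorted[7] = strsts$tstsrrr
  sorted[8] = sts$tstsrrrstr
  sorted[9] = stsrrrstrsts$t
  sorted[10] = trsts$tstsrrrs
  sorted[11] = ts$tstsrrrstrs
  sorted[12] = tsrrrstrsts$ts
  sorted[13] = tstsrrrstrsts$
sorted[3] = rstrsts$tstsrr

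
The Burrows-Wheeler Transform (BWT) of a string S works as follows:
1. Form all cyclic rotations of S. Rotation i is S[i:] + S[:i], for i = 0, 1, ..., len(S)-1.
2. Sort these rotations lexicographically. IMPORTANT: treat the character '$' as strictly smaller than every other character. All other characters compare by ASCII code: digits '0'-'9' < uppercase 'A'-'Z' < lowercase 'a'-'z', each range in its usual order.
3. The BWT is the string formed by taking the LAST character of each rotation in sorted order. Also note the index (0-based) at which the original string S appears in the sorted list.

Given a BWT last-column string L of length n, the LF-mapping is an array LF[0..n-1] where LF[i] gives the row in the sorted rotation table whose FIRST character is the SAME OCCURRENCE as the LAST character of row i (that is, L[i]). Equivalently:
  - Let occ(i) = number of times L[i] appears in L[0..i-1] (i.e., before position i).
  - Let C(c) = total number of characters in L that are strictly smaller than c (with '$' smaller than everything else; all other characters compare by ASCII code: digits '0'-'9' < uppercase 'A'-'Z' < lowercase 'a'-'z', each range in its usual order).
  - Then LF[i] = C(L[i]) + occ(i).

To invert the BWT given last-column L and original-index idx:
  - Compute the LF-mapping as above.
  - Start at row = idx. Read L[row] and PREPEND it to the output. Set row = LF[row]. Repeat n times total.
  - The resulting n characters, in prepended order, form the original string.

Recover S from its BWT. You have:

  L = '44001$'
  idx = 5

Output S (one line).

LF mapping: 4 5 1 2 3 0
Walk LF starting at row 5, prepending L[row]:
  step 1: row=5, L[5]='$', prepend. Next row=LF[5]=0
  step 2: row=0, L[0]='4', prepend. Next row=LF[0]=4
  step 3: row=4, L[4]='1', prepend. Next row=LF[4]=3
  step 4: row=3, L[3]='0', prepend. Next row=LF[3]=2
  step 5: row=2, L[2]='0', prepend. Next row=LF[2]=1
  step 6: row=1, L[1]='4', prepend. Next row=LF[1]=5
Reversed output: 40014$

Answer: 40014$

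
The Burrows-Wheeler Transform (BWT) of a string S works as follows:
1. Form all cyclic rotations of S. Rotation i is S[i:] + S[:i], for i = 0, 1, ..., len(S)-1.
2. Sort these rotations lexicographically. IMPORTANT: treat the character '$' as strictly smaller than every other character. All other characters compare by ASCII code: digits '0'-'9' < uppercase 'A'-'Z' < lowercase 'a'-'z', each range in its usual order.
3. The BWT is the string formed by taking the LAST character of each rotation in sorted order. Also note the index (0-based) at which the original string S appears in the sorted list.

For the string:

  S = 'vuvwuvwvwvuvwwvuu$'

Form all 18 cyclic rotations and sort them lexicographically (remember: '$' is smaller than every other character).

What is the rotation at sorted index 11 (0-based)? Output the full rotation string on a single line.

All 18 rotations (rotation i = S[i:]+S[:i]):
  rot[0] = vuvwuvwvwvuvwwvuu$
  rot[1] = uvwuvwvwvuvwwvuu$v
  rot[2] = vwuvwvwvuvwwvuu$vu
  rot[3] = wuvwvwvuvwwvuu$vuv
  rot[4] = uvwvwvuvwwvuu$vuvw
  rot[5] = vwvwvuvwwvuu$vuvwu
  rot[6] = wvwvuvwwvuu$vuvwuv
  rot[7] = vwvuvwwvuu$vuvwuvw
  rot[8] = wvuvwwvuu$vuvwuvwv
  rot[9] = vuvwwvuu$vuvwuvwvw
  rot[10] = uvwwvuu$vuvwuvwvwv
  rot[11] = vwwvuu$vuvwuvwvwvu
  rot[12] = wwvuu$vuvwuvwvwvuv
  rot[13] = wvuu$vuvwuvwvwvuvw
  rot[14] = vuu$vuvwuvwvwvuvww
  rot[15] = uu$vuvwuvwvwvuvwwv
  rot[16] = u$vuvwuvwvwvuvwwvu
  rot[17] = $vuvwuvwvwvuvwwvuu
Sorted (with $ < everything):
  sorted[0] = $vuvwuvwvwvuvwwvuu
  sorted[1] = u$vuvwuvwvwvuvwwvu
  sorted[2] = uu$vuvwuvwvwvuvwwv
  sorted[3] = uvwuvwvwvuvwwvuu$v
  sorted[4] = uvwvwvuvwwvuu$vuvw
  sorted[5] = uvwwvuu$vuvwuvwvwv
  sorted[6] = vuu$vuvwuvwvwvuvww
  sorted[7] = vuvwuvwvwvuvwwvuu$
  sorted[8] = vuvwwvuu$vuvwuvwvw
  sorted[9] = vwuvwvwvuvwwvuu$vu
  sorted[10] = vwvuvwwvuu$vuvwuvw
  sorted[11] = vwvwvuvwwvuu$vuvwu
  sorted[12] = vwwvuu$vuvwuvwvwvu
  sorted[13] = wuvwvwvuvwwvuu$vuv
  sorted[14] = wvuu$vuvwuvwvwvuvw
  sorted[15] = wvuvwwvuu$vuvwuvwv
  sorted[16] = wvwvuvwwvuu$vuvwuv
  sorted[17] = wwvuu$vuvwuvwvwvuv
sorted[11] = vwvwvuvwwvuu$vuvwu

Answer: vwvwvuvwwvuu$vuvwu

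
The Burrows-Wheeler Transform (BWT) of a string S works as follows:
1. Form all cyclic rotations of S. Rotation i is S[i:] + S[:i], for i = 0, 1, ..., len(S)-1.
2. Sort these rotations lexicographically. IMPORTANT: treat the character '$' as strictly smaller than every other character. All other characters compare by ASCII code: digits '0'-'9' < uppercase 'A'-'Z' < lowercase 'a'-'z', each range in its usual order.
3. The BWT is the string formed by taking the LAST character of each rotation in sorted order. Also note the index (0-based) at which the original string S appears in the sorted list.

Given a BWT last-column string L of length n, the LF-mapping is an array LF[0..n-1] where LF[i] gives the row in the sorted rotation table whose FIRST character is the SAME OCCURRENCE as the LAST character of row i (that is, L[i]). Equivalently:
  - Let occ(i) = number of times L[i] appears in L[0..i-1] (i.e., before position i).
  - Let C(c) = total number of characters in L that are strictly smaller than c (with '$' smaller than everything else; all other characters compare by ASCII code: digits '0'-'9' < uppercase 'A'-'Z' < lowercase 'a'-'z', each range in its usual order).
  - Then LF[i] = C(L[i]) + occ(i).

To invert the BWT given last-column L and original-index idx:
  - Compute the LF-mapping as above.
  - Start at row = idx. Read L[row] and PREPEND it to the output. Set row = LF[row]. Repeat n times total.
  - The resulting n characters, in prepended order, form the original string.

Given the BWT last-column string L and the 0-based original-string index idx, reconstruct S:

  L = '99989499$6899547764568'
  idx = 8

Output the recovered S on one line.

Answer: 698496794596958987949$

Derivation:
LF mapping: 14 15 16 11 17 1 18 19 0 6 12 20 21 4 2 9 10 7 3 5 8 13
Walk LF starting at row 8, prepending L[row]:
  step 1: row=8, L[8]='$', prepend. Next row=LF[8]=0
  step 2: row=0, L[0]='9', prepend. Next row=LF[0]=14
  step 3: row=14, L[14]='4', prepend. Next row=LF[14]=2
  step 4: row=2, L[2]='9', prepend. Next row=LF[2]=16
  step 5: row=16, L[16]='7', prepend. Next row=LF[16]=10
  step 6: row=10, L[10]='8', prepend. Next row=LF[10]=12
  step 7: row=12, L[12]='9', prepend. Next row=LF[12]=21
  step 8: row=21, L[21]='8', prepend. Next row=LF[21]=13
  step 9: row=13, L[13]='5', prepend. Next row=LF[13]=4
  step 10: row=4, L[4]='9', prepend. Next row=LF[4]=17
  step 11: row=17, L[17]='6', prepend. Next row=LF[17]=7
  step 12: row=7, L[7]='9', prepend. Next row=LF[7]=19
  step 13: row=19, L[19]='5', prepend. Next row=LF[19]=5
  step 14: row=5, L[5]='4', prepend. Next row=LF[5]=1
  step 15: row=1, L[1]='9', prepend. Next row=LF[1]=15
  step 16: row=15, L[15]='7', prepend. Next row=LF[15]=9
  step 17: row=9, L[9]='6', prepend. Next row=LF[9]=6
  step 18: row=6, L[6]='9', prepend. Next row=LF[6]=18
  step 19: row=18, L[18]='4', prepend. Next row=LF[18]=3
  step 20: row=3, L[3]='8', prepend. Next row=LF[3]=11
  step 21: row=11, L[11]='9', prepend. Next row=LF[11]=20
  step 22: row=20, L[20]='6', prepend. Next row=LF[20]=8
Reversed output: 698496794596958987949$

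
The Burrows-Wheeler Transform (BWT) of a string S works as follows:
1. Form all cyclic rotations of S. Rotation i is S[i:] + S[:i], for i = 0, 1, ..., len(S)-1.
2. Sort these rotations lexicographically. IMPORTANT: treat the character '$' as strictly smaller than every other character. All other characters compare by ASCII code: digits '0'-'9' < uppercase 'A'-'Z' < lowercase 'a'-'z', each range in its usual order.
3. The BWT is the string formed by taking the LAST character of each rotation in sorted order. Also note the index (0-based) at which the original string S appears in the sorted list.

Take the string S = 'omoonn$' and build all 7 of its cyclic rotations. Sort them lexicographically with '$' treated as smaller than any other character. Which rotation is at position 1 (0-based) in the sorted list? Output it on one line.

All 7 rotations (rotation i = S[i:]+S[:i]):
  rot[0] = omoonn$
  rot[1] = moonn$o
  rot[2] = oonn$om
  rot[3] = onn$omo
  rot[4] = nn$omoo
  rot[5] = n$omoon
  rot[6] = $omoonn
Sorted (with $ < everything):
  sorted[0] = $omoonn
  sorted[1] = moonn$o
  sorted[2] = n$omoon
  sorted[3] = nn$omoo
  sorted[4] = omoonn$
  sorted[5] = onn$omo
  sorted[6] = oonn$om
sorted[1] = moonn$o

Answer: moonn$o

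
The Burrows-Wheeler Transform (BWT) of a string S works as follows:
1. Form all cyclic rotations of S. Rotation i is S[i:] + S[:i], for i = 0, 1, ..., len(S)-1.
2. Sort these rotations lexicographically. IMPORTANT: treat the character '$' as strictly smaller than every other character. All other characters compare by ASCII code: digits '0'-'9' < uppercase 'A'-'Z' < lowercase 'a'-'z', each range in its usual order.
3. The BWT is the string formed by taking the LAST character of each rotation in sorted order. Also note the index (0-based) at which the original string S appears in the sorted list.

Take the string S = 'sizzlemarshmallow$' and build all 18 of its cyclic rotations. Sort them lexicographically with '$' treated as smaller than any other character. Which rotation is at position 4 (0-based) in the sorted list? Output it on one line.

All 18 rotations (rotation i = S[i:]+S[:i]):
  rot[0] = sizzlemarshmallow$
  rot[1] = izzlemarshmallow$s
  rot[2] = zzlemarshmallow$si
  rot[3] = zlemarshmallow$siz
  rot[4] = lemarshmallow$sizz
  rot[5] = emarshmallow$sizzl
  rot[6] = marshmallow$sizzle
  rot[7] = arshmallow$sizzlem
  rot[8] = rshmallow$sizzlema
  rot[9] = shmallow$sizzlemar
  rot[10] = hmallow$sizzlemars
  rot[11] = mallow$sizzlemarsh
  rot[12] = allow$sizzlemarshm
  rot[13] = llow$sizzlemarshma
  rot[14] = low$sizzlemarshmal
  rot[15] = ow$sizzlemarshmall
  rot[16] = w$sizzlemarshmallo
  rot[17] = $sizzlemarshmallow
Sorted (with $ < everything):
  sorted[0] = $sizzlemarshmallow
  sorted[1] = allow$sizzlemarshm
  sorted[2] = arshmallow$sizzlem
  sorted[3] = emarshmallow$sizzl
  sorted[4] = hmallow$sizzlemars
  sorted[5] = izzlemarshmallow$s
  sorted[6] = lemarshmallow$sizz
  sorted[7] = llow$sizzlemarshma
  sorted[8] = low$sizzlemarshmal
  sorted[9] = mallow$sizzlemarsh
  sorted[10] = marshmallow$sizzle
  sorted[11] = ow$sizzlemarshmall
  sorted[12] = rshmallow$sizzlema
  sorted[13] = shmallow$sizzlemar
  sorted[14] = sizzlemarshmallow$
  sorted[15] = w$sizzlemarshmallo
  sorted[16] = zlemarshmallow$siz
  sorted[17] = zzlemarshmallow$si
sorted[4] = hmallow$sizzlemars

Answer: hmallow$sizzlemars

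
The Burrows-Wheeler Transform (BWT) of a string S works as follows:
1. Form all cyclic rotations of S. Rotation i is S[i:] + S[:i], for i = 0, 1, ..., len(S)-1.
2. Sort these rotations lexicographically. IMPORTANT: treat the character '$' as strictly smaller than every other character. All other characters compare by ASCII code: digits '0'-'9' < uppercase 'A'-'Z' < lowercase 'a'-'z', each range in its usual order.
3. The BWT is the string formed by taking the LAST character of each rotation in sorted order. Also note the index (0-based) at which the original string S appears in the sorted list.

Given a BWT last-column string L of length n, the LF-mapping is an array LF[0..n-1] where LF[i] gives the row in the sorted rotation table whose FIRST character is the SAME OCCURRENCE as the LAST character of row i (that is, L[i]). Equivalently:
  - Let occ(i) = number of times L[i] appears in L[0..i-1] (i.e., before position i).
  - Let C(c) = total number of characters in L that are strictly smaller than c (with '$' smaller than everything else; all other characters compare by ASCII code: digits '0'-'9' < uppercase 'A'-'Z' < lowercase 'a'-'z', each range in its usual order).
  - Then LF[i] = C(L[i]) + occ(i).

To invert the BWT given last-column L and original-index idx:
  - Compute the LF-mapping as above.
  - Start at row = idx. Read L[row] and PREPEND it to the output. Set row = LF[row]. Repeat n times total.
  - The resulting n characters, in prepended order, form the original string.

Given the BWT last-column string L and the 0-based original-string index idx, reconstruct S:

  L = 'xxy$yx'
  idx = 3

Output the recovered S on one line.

LF mapping: 1 2 4 0 5 3
Walk LF starting at row 3, prepending L[row]:
  step 1: row=3, L[3]='$', prepend. Next row=LF[3]=0
  step 2: row=0, L[0]='x', prepend. Next row=LF[0]=1
  step 3: row=1, L[1]='x', prepend. Next row=LF[1]=2
  step 4: row=2, L[2]='y', prepend. Next row=LF[2]=4
  step 5: row=4, L[4]='y', prepend. Next row=LF[4]=5
  step 6: row=5, L[5]='x', prepend. Next row=LF[5]=3
Reversed output: xyyxx$

Answer: xyyxx$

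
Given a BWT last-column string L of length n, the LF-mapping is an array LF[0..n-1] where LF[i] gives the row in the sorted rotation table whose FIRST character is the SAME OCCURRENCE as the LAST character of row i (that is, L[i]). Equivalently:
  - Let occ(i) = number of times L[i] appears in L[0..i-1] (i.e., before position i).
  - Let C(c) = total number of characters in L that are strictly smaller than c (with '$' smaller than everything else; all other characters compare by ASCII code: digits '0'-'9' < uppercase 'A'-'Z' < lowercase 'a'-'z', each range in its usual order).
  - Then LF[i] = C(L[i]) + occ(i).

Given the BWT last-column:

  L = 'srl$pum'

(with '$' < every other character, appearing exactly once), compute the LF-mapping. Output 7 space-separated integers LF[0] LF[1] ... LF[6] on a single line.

Char counts: '$':1, 'l':1, 'm':1, 'p':1, 'r':1, 's':1, 'u':1
C (first-col start): C('$')=0, C('l')=1, C('m')=2, C('p')=3, C('r')=4, C('s')=5, C('u')=6
L[0]='s': occ=0, LF[0]=C('s')+0=5+0=5
L[1]='r': occ=0, LF[1]=C('r')+0=4+0=4
L[2]='l': occ=0, LF[2]=C('l')+0=1+0=1
L[3]='$': occ=0, LF[3]=C('$')+0=0+0=0
L[4]='p': occ=0, LF[4]=C('p')+0=3+0=3
L[5]='u': occ=0, LF[5]=C('u')+0=6+0=6
L[6]='m': occ=0, LF[6]=C('m')+0=2+0=2

Answer: 5 4 1 0 3 6 2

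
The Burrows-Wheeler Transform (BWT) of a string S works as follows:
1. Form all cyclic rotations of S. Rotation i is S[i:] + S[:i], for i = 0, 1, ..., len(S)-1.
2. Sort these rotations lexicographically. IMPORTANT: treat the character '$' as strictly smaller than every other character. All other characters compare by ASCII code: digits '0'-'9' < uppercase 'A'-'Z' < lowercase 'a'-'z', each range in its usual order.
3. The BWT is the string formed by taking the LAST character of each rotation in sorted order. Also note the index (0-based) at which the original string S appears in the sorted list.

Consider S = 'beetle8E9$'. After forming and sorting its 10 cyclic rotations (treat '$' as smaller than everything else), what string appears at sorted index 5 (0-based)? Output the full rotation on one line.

All 10 rotations (rotation i = S[i:]+S[:i]):
  rot[0] = beetle8E9$
  rot[1] = eetle8E9$b
  rot[2] = etle8E9$be
  rot[3] = tle8E9$bee
  rot[4] = le8E9$beet
  rot[5] = e8E9$beetl
  rot[6] = 8E9$beetle
  rot[7] = E9$beetle8
  rot[8] = 9$beetle8E
  rot[9] = $beetle8E9
Sorted (with $ < everything):
  sorted[0] = $beetle8E9
  sorted[1] = 8E9$beetle
  sorted[2] = 9$beetle8E
  sorted[3] = E9$beetle8
  sorted[4] = beetle8E9$
  sorted[5] = e8E9$beetl
  sorted[6] = eetle8E9$b
  sorted[7] = etle8E9$be
  sorted[8] = le8E9$beet
  sorted[9] = tle8E9$bee
sorted[5] = e8E9$beetl

Answer: e8E9$beetl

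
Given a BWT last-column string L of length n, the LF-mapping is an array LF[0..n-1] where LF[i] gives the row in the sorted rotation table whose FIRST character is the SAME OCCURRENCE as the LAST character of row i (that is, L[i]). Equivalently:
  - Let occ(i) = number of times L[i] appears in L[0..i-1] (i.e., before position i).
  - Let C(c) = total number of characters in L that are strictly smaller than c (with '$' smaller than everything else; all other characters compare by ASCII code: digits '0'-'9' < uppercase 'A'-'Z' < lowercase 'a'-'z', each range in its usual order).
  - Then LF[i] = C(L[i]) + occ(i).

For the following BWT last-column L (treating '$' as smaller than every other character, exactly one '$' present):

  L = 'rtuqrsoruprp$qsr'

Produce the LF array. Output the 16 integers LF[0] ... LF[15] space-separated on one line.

Char counts: '$':1, 'o':1, 'p':2, 'q':2, 'r':5, 's':2, 't':1, 'u':2
C (first-col start): C('$')=0, C('o')=1, C('p')=2, C('q')=4, C('r')=6, C('s')=11, C('t')=13, C('u')=14
L[0]='r': occ=0, LF[0]=C('r')+0=6+0=6
L[1]='t': occ=0, LF[1]=C('t')+0=13+0=13
L[2]='u': occ=0, LF[2]=C('u')+0=14+0=14
L[3]='q': occ=0, LF[3]=C('q')+0=4+0=4
L[4]='r': occ=1, LF[4]=C('r')+1=6+1=7
L[5]='s': occ=0, LF[5]=C('s')+0=11+0=11
L[6]='o': occ=0, LF[6]=C('o')+0=1+0=1
L[7]='r': occ=2, LF[7]=C('r')+2=6+2=8
L[8]='u': occ=1, LF[8]=C('u')+1=14+1=15
L[9]='p': occ=0, LF[9]=C('p')+0=2+0=2
L[10]='r': occ=3, LF[10]=C('r')+3=6+3=9
L[11]='p': occ=1, LF[11]=C('p')+1=2+1=3
L[12]='$': occ=0, LF[12]=C('$')+0=0+0=0
L[13]='q': occ=1, LF[13]=C('q')+1=4+1=5
L[14]='s': occ=1, LF[14]=C('s')+1=11+1=12
L[15]='r': occ=4, LF[15]=C('r')+4=6+4=10

Answer: 6 13 14 4 7 11 1 8 15 2 9 3 0 5 12 10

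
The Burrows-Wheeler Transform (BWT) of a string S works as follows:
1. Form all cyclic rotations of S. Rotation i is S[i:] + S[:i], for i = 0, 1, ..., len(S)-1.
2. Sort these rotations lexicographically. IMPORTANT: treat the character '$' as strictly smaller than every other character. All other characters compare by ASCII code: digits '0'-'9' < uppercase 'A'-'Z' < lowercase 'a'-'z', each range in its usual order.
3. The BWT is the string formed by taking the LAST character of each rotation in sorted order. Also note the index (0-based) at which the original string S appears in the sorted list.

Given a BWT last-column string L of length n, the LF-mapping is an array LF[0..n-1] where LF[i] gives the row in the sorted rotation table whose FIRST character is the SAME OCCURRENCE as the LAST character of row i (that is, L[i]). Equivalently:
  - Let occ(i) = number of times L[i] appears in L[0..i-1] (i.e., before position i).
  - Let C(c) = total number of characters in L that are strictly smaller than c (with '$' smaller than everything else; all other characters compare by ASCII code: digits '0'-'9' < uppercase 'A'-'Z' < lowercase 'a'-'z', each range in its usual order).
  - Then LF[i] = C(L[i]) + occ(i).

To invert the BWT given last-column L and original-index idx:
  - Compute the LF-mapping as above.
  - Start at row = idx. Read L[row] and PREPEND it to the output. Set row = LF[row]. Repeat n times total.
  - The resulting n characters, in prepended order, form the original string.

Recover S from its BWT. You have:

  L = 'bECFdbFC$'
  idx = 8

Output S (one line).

Answer: dFECCbFb$

Derivation:
LF mapping: 6 3 1 4 8 7 5 2 0
Walk LF starting at row 8, prepending L[row]:
  step 1: row=8, L[8]='$', prepend. Next row=LF[8]=0
  step 2: row=0, L[0]='b', prepend. Next row=LF[0]=6
  step 3: row=6, L[6]='F', prepend. Next row=LF[6]=5
  step 4: row=5, L[5]='b', prepend. Next row=LF[5]=7
  step 5: row=7, L[7]='C', prepend. Next row=LF[7]=2
  step 6: row=2, L[2]='C', prepend. Next row=LF[2]=1
  step 7: row=1, L[1]='E', prepend. Next row=LF[1]=3
  step 8: row=3, L[3]='F', prepend. Next row=LF[3]=4
  step 9: row=4, L[4]='d', prepend. Next row=LF[4]=8
Reversed output: dFECCbFb$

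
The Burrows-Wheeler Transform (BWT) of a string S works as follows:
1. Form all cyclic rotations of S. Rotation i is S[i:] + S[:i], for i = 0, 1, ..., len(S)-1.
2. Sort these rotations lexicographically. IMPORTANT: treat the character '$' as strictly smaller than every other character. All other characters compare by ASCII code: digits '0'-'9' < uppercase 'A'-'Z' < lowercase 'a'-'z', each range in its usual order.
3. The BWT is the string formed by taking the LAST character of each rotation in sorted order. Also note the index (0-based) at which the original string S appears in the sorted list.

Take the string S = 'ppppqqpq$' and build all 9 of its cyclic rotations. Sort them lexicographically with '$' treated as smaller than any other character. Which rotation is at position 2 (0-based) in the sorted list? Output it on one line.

Answer: pppqqpq$p

Derivation:
All 9 rotations (rotation i = S[i:]+S[:i]):
  rot[0] = ppppqqpq$
  rot[1] = pppqqpq$p
  rot[2] = ppqqpq$pp
  rot[3] = pqqpq$ppp
  rot[4] = qqpq$pppp
  rot[5] = qpq$ppppq
  rot[6] = pq$ppppqq
  rot[7] = q$ppppqqp
  rot[8] = $ppppqqpq
Sorted (with $ < everything):
  sorted[0] = $ppppqqpq
  sorted[1] = ppppqqpq$
  sorted[2] = pppqqpq$p
  sorted[3] = ppqqpq$pp
  sorted[4] = pq$ppppqq
  sorted[5] = pqqpq$ppp
  sorted[6] = q$ppppqqp
  sorted[7] = qpq$ppppq
  sorted[8] = qqpq$pppp
sorted[2] = pppqqpq$p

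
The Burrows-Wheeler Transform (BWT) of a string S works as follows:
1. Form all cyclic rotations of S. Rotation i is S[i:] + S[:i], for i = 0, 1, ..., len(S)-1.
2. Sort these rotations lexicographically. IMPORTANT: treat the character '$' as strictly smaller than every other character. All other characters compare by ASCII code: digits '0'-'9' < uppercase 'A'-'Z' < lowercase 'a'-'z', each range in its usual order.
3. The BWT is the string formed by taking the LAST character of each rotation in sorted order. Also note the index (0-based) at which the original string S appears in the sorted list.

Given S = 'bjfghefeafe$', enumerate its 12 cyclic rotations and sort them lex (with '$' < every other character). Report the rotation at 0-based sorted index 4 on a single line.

Answer: eafe$bjfghef

Derivation:
All 12 rotations (rotation i = S[i:]+S[:i]):
  rot[0] = bjfghefeafe$
  rot[1] = jfghefeafe$b
  rot[2] = fghefeafe$bj
  rot[3] = ghefeafe$bjf
  rot[4] = hefeafe$bjfg
  rot[5] = efeafe$bjfgh
  rot[6] = feafe$bjfghe
  rot[7] = eafe$bjfghef
  rot[8] = afe$bjfghefe
  rot[9] = fe$bjfghefea
  rot[10] = e$bjfghefeaf
  rot[11] = $bjfghefeafe
Sorted (with $ < everything):
  sorted[0] = $bjfghefeafe
  sorted[1] = afe$bjfghefe
  sorted[2] = bjfghefeafe$
  sorted[3] = e$bjfghefeaf
  sorted[4] = eafe$bjfghef
  sorted[5] = efeafe$bjfgh
  sorted[6] = fe$bjfghefea
  sorted[7] = feafe$bjfghe
  sorted[8] = fghefeafe$bj
  sorted[9] = ghefeafe$bjf
  sorted[10] = hefeafe$bjfg
  sorted[11] = jfghefeafe$b
sorted[4] = eafe$bjfghef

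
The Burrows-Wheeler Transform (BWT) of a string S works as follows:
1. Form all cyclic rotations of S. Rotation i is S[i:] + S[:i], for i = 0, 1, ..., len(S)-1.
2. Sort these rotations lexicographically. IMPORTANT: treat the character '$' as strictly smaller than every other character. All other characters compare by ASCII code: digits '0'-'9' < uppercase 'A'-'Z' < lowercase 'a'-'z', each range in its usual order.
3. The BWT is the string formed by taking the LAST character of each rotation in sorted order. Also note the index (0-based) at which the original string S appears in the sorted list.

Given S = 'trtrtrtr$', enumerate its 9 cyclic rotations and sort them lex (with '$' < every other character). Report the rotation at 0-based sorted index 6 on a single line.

Answer: trtr$trtr

Derivation:
All 9 rotations (rotation i = S[i:]+S[:i]):
  rot[0] = trtrtrtr$
  rot[1] = rtrtrtr$t
  rot[2] = trtrtr$tr
  rot[3] = rtrtr$trt
  rot[4] = trtr$trtr
  rot[5] = rtr$trtrt
  rot[6] = tr$trtrtr
  rot[7] = r$trtrtrt
  rot[8] = $trtrtrtr
Sorted (with $ < everything):
  sorted[0] = $trtrtrtr
  sorted[1] = r$trtrtrt
  sorted[2] = rtr$trtrt
  sorted[3] = rtrtr$trt
  sorted[4] = rtrtrtr$t
  sorted[5] = tr$trtrtr
  sorted[6] = trtr$trtr
  sorted[7] = trtrtr$tr
  sorted[8] = trtrtrtr$
sorted[6] = trtr$trtr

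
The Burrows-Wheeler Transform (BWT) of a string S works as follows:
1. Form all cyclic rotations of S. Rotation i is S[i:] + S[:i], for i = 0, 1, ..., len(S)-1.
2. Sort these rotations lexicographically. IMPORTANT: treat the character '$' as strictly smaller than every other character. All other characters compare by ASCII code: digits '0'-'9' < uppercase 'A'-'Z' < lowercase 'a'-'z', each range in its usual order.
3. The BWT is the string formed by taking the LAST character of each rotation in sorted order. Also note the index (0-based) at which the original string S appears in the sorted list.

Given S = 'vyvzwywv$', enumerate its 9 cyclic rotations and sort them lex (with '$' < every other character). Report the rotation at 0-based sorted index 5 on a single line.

Answer: wywv$vyvz

Derivation:
All 9 rotations (rotation i = S[i:]+S[:i]):
  rot[0] = vyvzwywv$
  rot[1] = yvzwywv$v
  rot[2] = vzwywv$vy
  rot[3] = zwywv$vyv
  rot[4] = wywv$vyvz
  rot[5] = ywv$vyvzw
  rot[6] = wv$vyvzwy
  rot[7] = v$vyvzwyw
  rot[8] = $vyvzwywv
Sorted (with $ < everything):
  sorted[0] = $vyvzwywv
  sorted[1] = v$vyvzwyw
  sorted[2] = vyvzwywv$
  sorted[3] = vzwywv$vy
  sorted[4] = wv$vyvzwy
  sorted[5] = wywv$vyvz
  sorted[6] = yvzwywv$v
  sorted[7] = ywv$vyvzw
  sorted[8] = zwywv$vyv
sorted[5] = wywv$vyvz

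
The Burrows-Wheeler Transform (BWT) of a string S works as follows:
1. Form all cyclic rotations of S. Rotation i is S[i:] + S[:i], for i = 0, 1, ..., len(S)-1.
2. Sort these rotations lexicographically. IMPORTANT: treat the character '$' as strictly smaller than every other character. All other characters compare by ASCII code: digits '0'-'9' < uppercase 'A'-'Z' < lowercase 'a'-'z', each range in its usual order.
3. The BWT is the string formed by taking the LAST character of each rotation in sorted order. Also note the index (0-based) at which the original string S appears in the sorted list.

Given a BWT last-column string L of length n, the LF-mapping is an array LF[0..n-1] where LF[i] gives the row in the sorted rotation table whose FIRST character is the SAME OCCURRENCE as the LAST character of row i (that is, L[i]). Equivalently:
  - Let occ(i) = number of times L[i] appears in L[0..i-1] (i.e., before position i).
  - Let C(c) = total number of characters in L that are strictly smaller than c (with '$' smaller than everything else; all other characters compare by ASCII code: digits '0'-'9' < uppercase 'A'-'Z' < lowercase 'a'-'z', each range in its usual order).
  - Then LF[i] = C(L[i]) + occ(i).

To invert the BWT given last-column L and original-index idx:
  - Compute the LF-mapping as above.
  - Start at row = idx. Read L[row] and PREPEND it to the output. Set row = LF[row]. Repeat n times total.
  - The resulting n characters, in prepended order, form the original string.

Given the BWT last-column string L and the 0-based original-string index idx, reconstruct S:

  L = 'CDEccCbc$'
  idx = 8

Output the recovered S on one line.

LF mapping: 1 3 4 6 7 2 5 8 0
Walk LF starting at row 8, prepending L[row]:
  step 1: row=8, L[8]='$', prepend. Next row=LF[8]=0
  step 2: row=0, L[0]='C', prepend. Next row=LF[0]=1
  step 3: row=1, L[1]='D', prepend. Next row=LF[1]=3
  step 4: row=3, L[3]='c', prepend. Next row=LF[3]=6
  step 5: row=6, L[6]='b', prepend. Next row=LF[6]=5
  step 6: row=5, L[5]='C', prepend. Next row=LF[5]=2
  step 7: row=2, L[2]='E', prepend. Next row=LF[2]=4
  step 8: row=4, L[4]='c', prepend. Next row=LF[4]=7
  step 9: row=7, L[7]='c', prepend. Next row=LF[7]=8
Reversed output: ccECbcDC$

Answer: ccECbcDC$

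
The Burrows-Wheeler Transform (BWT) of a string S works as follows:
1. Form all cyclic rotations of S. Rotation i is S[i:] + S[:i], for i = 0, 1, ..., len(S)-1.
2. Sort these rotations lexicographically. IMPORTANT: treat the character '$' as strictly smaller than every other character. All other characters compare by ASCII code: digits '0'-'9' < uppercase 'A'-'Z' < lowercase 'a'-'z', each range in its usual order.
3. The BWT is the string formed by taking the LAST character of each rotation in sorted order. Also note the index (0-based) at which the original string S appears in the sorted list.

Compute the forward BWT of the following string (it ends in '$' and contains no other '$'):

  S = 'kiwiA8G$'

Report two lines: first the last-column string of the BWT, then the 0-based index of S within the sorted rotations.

Answer: GAi8wk$i
6

Derivation:
All 8 rotations (rotation i = S[i:]+S[:i]):
  rot[0] = kiwiA8G$
  rot[1] = iwiA8G$k
  rot[2] = wiA8G$ki
  rot[3] = iA8G$kiw
  rot[4] = A8G$kiwi
  rot[5] = 8G$kiwiA
  rot[6] = G$kiwiA8
  rot[7] = $kiwiA8G
Sorted (with $ < everything):
  sorted[0] = $kiwiA8G  (last char: 'G')
  sorted[1] = 8G$kiwiA  (last char: 'A')
  sorted[2] = A8G$kiwi  (last char: 'i')
  sorted[3] = G$kiwiA8  (last char: '8')
  sorted[4] = iA8G$kiw  (last char: 'w')
  sorted[5] = iwiA8G$k  (last char: 'k')
  sorted[6] = kiwiA8G$  (last char: '$')
  sorted[7] = wiA8G$ki  (last char: 'i')
Last column: GAi8wk$i
Original string S is at sorted index 6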